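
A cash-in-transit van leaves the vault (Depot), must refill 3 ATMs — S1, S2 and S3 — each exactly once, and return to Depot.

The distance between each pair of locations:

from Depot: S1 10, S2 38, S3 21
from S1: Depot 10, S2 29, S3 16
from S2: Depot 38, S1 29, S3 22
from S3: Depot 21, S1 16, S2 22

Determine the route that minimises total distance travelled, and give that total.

There are 3 distinct closed tours to check (reversals are equivalent).
Depot - S1 - S2 - S3 - Depot: 10+29+22+21 = 82
Depot - S1 - S3 - S2 - Depot: 10+16+22+38 = 86
Depot - S2 - S1 - S3 - Depot: 38+29+16+21 = 104
The minimum is 82.
One optimal route: Depot → S1 → S2 → S3 → Depot (or its reverse).

Minimum total distance: 82.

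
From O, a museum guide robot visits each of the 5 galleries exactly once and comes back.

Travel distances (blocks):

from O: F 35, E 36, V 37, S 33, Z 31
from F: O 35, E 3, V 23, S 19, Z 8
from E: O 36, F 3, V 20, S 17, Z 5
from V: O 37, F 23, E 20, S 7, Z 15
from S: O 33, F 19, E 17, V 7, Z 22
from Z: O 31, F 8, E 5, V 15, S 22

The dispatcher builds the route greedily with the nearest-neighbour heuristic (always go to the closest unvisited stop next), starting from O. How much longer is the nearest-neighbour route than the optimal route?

From O: Z=31, S=33, F=35, E=36, V=37 → choose Z (31).
From Z: E=5, F=8, V=15, S=22 → choose E (5).
From E: F=3, S=17, V=20 → choose F (3).
From F: S=19, V=23 → choose S (19).
From S: V=7 → choose V (7).
NN route O → Z → E → F → S → V → O costs 102.
Optimal: O → F → E → Z → V → S → O costs 98 (by enumerating all 60 distinct tours).
Excess = 102 − 98 = 4.

The nearest-neighbour route is 4 blocks longer than optimal.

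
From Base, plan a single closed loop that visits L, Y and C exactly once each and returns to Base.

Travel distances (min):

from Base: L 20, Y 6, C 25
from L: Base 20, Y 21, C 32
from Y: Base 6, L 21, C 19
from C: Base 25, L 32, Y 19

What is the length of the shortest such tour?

Base - L - Y - C - Base: 20+21+19+25 = 85
Base - L - C - Y - Base: 20+32+19+6 = 77
Base - Y - L - C - Base: 6+21+32+25 = 84
The minimum is 77.
One optimal route: Base → L → C → Y → Base (or its reverse).

77 min — the shortest possible round trip.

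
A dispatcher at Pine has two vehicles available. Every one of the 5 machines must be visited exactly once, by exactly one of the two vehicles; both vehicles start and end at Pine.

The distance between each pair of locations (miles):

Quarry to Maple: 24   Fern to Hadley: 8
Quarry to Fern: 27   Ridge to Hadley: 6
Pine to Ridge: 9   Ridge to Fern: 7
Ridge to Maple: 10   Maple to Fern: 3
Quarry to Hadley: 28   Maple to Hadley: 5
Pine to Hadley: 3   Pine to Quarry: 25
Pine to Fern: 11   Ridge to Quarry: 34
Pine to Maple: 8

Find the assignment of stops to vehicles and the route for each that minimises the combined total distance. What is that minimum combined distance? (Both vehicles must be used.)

Minimum combined distance: 74 miles.

There are 2^4 − 1 = 15 ways to divide the 5 stops into two non-empty groups. For each, the best each vehicle can do is its own shortest tour through its group:
  {Ridge} + {Quarry, Maple, Fern, Hadley}: 18 + 63 = 81
  {Quarry} + {Ridge, Maple, Fern, Hadley}: 50 + 27 = 77
  {Ridge, Quarry} + {Maple, Fern, Hadley}: 68 + 22 = 90
  {Maple} + {Ridge, Quarry, Fern, Hadley}: 16 + 68 = 84
  {Ridge, Maple} + {Quarry, Fern, Hadley}: 27 + 63 = 90
  {Quarry, Maple} + {Ridge, Fern, Hadley}: 57 + 27 = 84
  … (15 splits in total)
  {Ridge, Quarry, Maple, Fern} + {Hadley}: 68 + 6 = 74  ← best
Best: vehicle 1 Pine → Ridge → Fern → Maple → Quarry → Pine = 68; vehicle 2 Pine → Hadley → Pine = 6; combined 74.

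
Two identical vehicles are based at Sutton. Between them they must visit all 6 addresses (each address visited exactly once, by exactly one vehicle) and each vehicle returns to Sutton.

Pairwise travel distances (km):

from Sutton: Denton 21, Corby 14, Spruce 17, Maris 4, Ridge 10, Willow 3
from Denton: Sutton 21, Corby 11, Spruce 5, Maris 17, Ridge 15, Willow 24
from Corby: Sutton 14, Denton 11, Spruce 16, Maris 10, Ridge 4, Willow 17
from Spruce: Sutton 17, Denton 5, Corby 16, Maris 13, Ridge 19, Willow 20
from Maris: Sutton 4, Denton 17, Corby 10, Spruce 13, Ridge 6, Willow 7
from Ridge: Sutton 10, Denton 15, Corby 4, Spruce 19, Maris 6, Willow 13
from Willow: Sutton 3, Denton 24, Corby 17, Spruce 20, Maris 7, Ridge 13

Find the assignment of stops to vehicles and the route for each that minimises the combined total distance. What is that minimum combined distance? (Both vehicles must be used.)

Minimum combined distance: 53 km.

Try each way of splitting the stops between the two vehicles (each non-empty) and, for each split, find the best tour for each vehicle:
  {Denton} + {Corby, Spruce, Maris, Ridge, Willow}: 42 + 53 = 95
  {Corby} + {Denton, Spruce, Maris, Ridge, Willow}: 28 + 53 = 81
  {Denton, Corby} + {Spruce, Maris, Ridge, Willow}: 46 + 52 = 98
  {Spruce} + {Denton, Corby, Maris, Ridge, Willow}: 34 + 52 = 86
  {Denton, Spruce} + {Corby, Maris, Ridge, Willow}: 43 + 34 = 77
  {Corby, Spruce} + {Denton, Maris, Ridge, Willow}: 47 + 52 = 99
  … (31 splits in total)
  {Denton, Corby, Spruce, Maris, Ridge} + {Willow}: 47 + 6 = 53  ← best
Best: vehicle 1 Sutton → Spruce → Denton → Corby → Ridge → Maris → Sutton = 47; vehicle 2 Sutton → Willow → Sutton = 6; combined 53.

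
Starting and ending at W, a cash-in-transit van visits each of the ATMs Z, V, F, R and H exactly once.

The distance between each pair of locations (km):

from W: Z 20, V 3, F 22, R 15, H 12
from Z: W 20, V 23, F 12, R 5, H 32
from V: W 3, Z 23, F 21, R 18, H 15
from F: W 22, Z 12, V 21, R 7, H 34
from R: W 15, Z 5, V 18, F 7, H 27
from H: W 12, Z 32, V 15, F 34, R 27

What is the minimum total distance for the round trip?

W - Z - V - F - R - H - W: 20+23+21+7+27+12 = 110
W - Z - V - F - H - R - W: 20+23+21+34+27+15 = 140
W - Z - V - R - F - H - W: 20+23+18+7+34+12 = 114
W - Z - V - R - H - F - W: 20+23+18+27+34+22 = 144
W - Z - V - H - F - R - W: 20+23+15+34+7+15 = 114
W - Z - V - H - R - F - W: 20+23+15+27+7+22 = 114
W - Z - F - V - R - H - W: 20+12+21+18+27+12 = 110
W - Z - F - V - H - R - W: 20+12+21+15+27+15 = 110
W - Z - F - R - V - H - W: 20+12+7+18+15+12 = 84
W - Z - F - R - H - V - W: 20+12+7+27+15+3 = 84
W - Z - F - H - V - R - W: 20+12+34+15+18+15 = 114
W - Z - F - H - R - V - W: 20+12+34+27+18+3 = 114
W - Z - R - V - F - H - W: 20+5+18+21+34+12 = 110
W - Z - R - V - H - F - W: 20+5+18+15+34+22 = 114
… (46 more)
W - Z - R - F - V - H - W: 20+5+7+21+15+12 = 80  ← best
The minimum is 80.
One optimal route: W → Z → R → F → V → H → W (or its reverse).

Shortest round trip = 80 km.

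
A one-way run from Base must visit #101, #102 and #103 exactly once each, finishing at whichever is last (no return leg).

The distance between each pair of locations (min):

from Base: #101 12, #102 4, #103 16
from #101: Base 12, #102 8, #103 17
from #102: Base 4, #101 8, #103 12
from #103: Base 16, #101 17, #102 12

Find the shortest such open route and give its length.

Minimum one-way distance = 29 min.

There are 3! = 6 possible orderings.
Base → #101 → #102 → #103: 12+8+12 = 32
Base → #101 → #103 → #102: 12+17+12 = 41
Base → #102 → #101 → #103: 4+8+17 = 29
Base → #102 → #103 → #101: 4+12+17 = 33
Base → #103 → #101 → #102: 16+17+8 = 41
Base → #103 → #102 → #101: 16+12+8 = 36
The minimum is 29.
One shortest path: Base → #102 → #101 → #103.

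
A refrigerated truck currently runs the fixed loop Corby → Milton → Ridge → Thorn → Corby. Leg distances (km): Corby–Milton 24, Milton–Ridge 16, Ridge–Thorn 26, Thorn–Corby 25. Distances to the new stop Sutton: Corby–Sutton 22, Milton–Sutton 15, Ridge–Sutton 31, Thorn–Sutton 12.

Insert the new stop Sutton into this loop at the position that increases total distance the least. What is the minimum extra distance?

Adding 9 km by placing Sutton on the Thorn–Corby leg.

Insertion cost between consecutive stops i–j is d(i,Sutton) + d(Sutton,j) − d(i,j):
  between Corby and Milton: 22 + 15 − 24 = 13
  between Milton and Ridge: 15 + 31 − 16 = 30
  between Ridge and Thorn: 31 + 12 − 26 = 17
  between Thorn and Corby: 12 + 22 − 25 = 9
Cheapest insertion is between Thorn and Corby, adding 9.
New total = 91 + 9 = 100.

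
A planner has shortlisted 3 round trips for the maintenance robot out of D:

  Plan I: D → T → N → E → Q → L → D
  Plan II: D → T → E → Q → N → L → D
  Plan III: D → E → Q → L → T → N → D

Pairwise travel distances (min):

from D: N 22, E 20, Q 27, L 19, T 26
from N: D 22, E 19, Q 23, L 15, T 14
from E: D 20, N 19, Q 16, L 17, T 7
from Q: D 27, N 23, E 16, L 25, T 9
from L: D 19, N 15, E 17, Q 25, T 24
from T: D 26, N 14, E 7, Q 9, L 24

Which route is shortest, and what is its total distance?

106 min — Plan II is the shortest.

Plan I: 26 + 14 + 19 + 16 + 25 + 19 = 119
Plan II: 26 + 7 + 16 + 23 + 15 + 19 = 106
Plan III: 20 + 16 + 25 + 24 + 14 + 22 = 121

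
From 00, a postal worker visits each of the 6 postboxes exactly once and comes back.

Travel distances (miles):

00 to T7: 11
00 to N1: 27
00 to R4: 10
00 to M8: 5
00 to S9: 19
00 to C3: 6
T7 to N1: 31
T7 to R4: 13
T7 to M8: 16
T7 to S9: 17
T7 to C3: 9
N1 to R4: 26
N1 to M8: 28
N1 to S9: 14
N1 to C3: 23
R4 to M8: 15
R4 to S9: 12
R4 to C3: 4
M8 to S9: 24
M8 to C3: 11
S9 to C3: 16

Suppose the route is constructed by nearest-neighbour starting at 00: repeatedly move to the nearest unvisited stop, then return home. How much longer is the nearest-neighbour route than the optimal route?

00: M8=5, C3=6, R4=10, T7=11, S9=19, N1=27 ⇒ M8
M8: C3=11, R4=15, T7=16, S9=24, N1=28 ⇒ C3
C3: R4=4, T7=9, S9=16, N1=23 ⇒ R4
R4: S9=12, T7=13, N1=26 ⇒ S9
S9: N1=14, T7=17 ⇒ N1
N1: T7=31 ⇒ T7
NN route 00 → M8 → C3 → R4 → S9 → N1 → T7 → 00 costs 88.
Optimal: 00 → T7 → C3 → R4 → S9 → N1 → M8 → 00 costs 83 (by enumerating all 360 distinct tours).
Excess = 88 − 83 = 5.

The nearest-neighbour route is 5 miles longer than optimal.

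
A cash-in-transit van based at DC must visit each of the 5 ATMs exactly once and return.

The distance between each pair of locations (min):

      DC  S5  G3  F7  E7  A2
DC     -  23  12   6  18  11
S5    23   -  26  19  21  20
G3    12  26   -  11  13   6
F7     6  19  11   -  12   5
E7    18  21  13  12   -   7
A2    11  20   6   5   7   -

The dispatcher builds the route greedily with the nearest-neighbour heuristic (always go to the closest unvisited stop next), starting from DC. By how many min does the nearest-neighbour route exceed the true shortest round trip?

Excess over optimum: 3 min.

From DC: F7=6, A2=11, G3=12, E7=18, S5=23 → choose F7 (6).
From F7: A2=5, G3=11, E7=12, S5=19 → choose A2 (5).
From A2: G3=6, E7=7, S5=20 → choose G3 (6).
From G3: E7=13, S5=26 → choose E7 (13).
From E7: S5=21 → choose S5 (21).
NN route DC → F7 → A2 → G3 → E7 → S5 → DC costs 74.
Optimal: DC → G3 → A2 → E7 → S5 → F7 → DC costs 71 (by enumerating all 60 distinct tours).
Excess = 74 − 71 = 3.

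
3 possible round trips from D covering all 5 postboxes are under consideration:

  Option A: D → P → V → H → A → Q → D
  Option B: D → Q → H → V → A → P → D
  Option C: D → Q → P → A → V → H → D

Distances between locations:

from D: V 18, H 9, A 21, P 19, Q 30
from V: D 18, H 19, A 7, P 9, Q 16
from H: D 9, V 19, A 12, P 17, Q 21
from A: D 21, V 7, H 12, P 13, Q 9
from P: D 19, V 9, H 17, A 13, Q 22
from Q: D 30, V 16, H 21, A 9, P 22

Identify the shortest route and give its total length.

Option A: 19 + 9 + 19 + 12 + 9 + 30 = 98
Option B: 30 + 21 + 19 + 7 + 13 + 19 = 109
Option C: 30 + 22 + 13 + 7 + 19 + 9 = 100

Shortest is Option A, total 98.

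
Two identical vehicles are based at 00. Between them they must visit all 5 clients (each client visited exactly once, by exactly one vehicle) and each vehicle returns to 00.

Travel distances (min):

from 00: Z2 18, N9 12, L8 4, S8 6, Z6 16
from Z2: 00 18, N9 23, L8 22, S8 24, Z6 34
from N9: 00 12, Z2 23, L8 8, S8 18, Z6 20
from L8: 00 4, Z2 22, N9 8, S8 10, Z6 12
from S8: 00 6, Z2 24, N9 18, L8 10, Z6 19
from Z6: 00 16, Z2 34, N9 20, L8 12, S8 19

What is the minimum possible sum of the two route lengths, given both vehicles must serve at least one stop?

Check every non-empty split of the stops between the two vehicles; for each half take its own optimal tour:
  {Z2} + {N9, L8, S8, Z6}: 36 + 57 = 93
  {N9} + {Z2, L8, S8, Z6}: 24 + 77 = 101
  {Z2, N9} + {L8, S8, Z6}: 53 + 41 = 94
  {L8} + {Z2, N9, S8, Z6}: 8 + 86 = 94
  {Z2, L8} + {N9, S8, Z6}: 44 + 57 = 101
  {N9, L8} + {Z2, S8, Z6}: 24 + 77 = 101
  … (15 splits in total)
  {S8} + {Z2, N9, L8, Z6}: 12 + 77 = 89  ← best
Best: vehicle 1 00 → S8 → 00 = 12; vehicle 2 00 → Z2 → N9 → L8 → Z6 → 00 = 77; combined 89.

89 min — the smallest possible combined total.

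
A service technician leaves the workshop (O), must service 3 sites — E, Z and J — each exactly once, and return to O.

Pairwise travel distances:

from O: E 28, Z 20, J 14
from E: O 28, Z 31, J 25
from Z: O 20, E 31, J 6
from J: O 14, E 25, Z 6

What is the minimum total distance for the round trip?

There are 3 distinct closed tours to check (reversals are equivalent).
O - E - Z - J - O: 28+31+6+14 = 79
O - E - J - Z - O: 28+25+6+20 = 79
O - Z - E - J - O: 20+31+25+14 = 90
The minimum is 79.
One optimal route: O → E → Z → J → O (or its reverse).

Minimum total distance: 79.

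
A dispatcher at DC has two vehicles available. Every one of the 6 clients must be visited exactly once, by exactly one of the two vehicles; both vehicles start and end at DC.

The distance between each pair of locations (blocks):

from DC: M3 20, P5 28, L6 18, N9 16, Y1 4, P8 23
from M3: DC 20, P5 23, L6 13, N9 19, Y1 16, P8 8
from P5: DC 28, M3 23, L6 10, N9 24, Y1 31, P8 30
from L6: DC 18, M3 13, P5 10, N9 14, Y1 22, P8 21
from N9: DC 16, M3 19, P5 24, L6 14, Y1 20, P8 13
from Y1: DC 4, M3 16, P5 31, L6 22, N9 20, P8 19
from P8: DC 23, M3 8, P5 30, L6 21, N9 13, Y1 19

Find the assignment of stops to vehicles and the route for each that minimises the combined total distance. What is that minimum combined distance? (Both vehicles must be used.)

96 blocks — the smallest possible combined total.

There are 2^5 − 1 = 31 ways to divide the 6 stops into two non-empty groups. For each, the best each vehicle can do is its own shortest tour through its group:
  {M3} + {P5, L6, N9, Y1, P8}: 40 + 88 = 128
  {P5} + {M3, L6, N9, Y1, P8}: 56 + 73 = 129
  {M3, P5} + {L6, N9, Y1, P8}: 71 + 68 = 139
  {L6} + {M3, P5, N9, Y1, P8}: 36 + 93 = 129
  {M3, L6} + {P5, N9, Y1, P8}: 51 + 88 = 139
  {P5, L6} + {M3, N9, Y1, P8}: 56 + 57 = 113
  … (31 splits in total)
  {Y1} + {M3, P5, L6, N9, P8}: 8 + 88 = 96  ← best
Best: vehicle 1 DC → Y1 → DC = 8; vehicle 2 DC → P5 → L6 → M3 → P8 → N9 → DC = 88; combined 96.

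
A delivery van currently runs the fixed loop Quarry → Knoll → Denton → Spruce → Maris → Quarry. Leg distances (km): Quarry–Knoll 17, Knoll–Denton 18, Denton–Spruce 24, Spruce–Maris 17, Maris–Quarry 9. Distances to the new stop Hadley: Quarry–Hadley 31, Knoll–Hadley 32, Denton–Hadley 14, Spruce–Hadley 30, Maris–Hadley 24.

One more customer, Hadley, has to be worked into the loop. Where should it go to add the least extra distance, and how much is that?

Adding 20 km by placing Hadley on the Denton–Spruce leg.

Insertion cost between consecutive stops i–j is d(i,Hadley) + d(Hadley,j) − d(i,j):
  between Quarry and Knoll: 31 + 32 − 17 = 46
  between Knoll and Denton: 32 + 14 − 18 = 28
  between Denton and Spruce: 14 + 30 − 24 = 20
  between Spruce and Maris: 30 + 24 − 17 = 37
  between Maris and Quarry: 24 + 31 − 9 = 46
Cheapest insertion is between Denton and Spruce, adding 20.
New total = 85 + 20 = 105.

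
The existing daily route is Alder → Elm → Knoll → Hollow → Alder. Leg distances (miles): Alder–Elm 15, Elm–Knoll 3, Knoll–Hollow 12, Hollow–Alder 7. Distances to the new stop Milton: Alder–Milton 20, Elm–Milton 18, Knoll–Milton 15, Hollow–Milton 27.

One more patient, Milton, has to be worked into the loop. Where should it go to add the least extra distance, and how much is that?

+23 miles — insert Milton between Alder and Elm.

Insertion cost between consecutive stops i–j is d(i,Milton) + d(Milton,j) − d(i,j):
  between Alder and Elm: 20 + 18 − 15 = 23
  between Elm and Knoll: 18 + 15 − 3 = 30
  between Knoll and Hollow: 15 + 27 − 12 = 30
  between Hollow and Alder: 27 + 20 − 7 = 40
Cheapest insertion is between Alder and Elm, adding 23.
New total = 37 + 23 = 60.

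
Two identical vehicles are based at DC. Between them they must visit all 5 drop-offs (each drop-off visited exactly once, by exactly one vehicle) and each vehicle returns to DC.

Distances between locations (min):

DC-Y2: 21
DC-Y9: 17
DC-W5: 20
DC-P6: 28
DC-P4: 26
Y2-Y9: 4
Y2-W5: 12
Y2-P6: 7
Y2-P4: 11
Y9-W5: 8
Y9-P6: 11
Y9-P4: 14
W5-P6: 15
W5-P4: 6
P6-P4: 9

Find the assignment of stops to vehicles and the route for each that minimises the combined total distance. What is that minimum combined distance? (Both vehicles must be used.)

Try each way of splitting the stops between the two vehicles (each non-empty) and, for each split, find the best tour for each vehicle:
  {Y2} + {Y9, W5, P6, P4}: 42 + 63 = 105
  {Y9} + {Y2, W5, P6, P4}: 34 + 63 = 97
  {Y2, Y9} + {W5, P6, P4}: 42 + 63 = 105
  {W5} + {Y2, Y9, P6, P4}: 40 + 63 = 103
  {Y2, W5} + {Y9, P6, P4}: 53 + 63 = 116
  {Y9, W5} + {Y2, P6, P4}: 45 + 63 = 108
  … (15 splits in total)
Best: vehicle 1 DC → Y9 → DC = 34; vehicle 2 DC → Y2 → P6 → P4 → W5 → DC = 63; combined 97.

97 min — the smallest possible combined total.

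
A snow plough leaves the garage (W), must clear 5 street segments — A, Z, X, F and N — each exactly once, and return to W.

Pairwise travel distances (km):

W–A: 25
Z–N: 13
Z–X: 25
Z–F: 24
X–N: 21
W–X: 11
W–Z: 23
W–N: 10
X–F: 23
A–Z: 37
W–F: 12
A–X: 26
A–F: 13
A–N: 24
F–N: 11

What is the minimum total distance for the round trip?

Shortest round trip = 97 km.

With 5 stops there are 5!/2 = 60 distinct round trips (a route and its reverse cost the same).
W-A-Z-X-F-N-W: 25+37+25+23+11+10 = 131
W-A-Z-X-N-F-W: 25+37+25+21+11+12 = 131
W-A-Z-F-X-N-W: 25+37+24+23+21+10 = 140
W-A-Z-F-N-X-W: 25+37+24+11+21+11 = 129
W-A-Z-N-X-F-W: 25+37+13+21+23+12 = 131
W-A-Z-N-F-X-W: 25+37+13+11+23+11 = 120
W-A-X-Z-F-N-W: 25+26+25+24+11+10 = 121
W-A-X-Z-N-F-W: 25+26+25+13+11+12 = 112
W-A-X-F-Z-N-W: 25+26+23+24+13+10 = 121
W-A-X-F-N-Z-W: 25+26+23+11+13+23 = 121
W-A-X-N-Z-F-W: 25+26+21+13+24+12 = 121
W-A-X-N-F-Z-W: 25+26+21+11+24+23 = 130
W-A-F-Z-X-N-W: 25+13+24+25+21+10 = 118
W-A-F-Z-N-X-W: 25+13+24+13+21+11 = 107
… (46 more)
W-Z-N-F-A-X-W: 23+13+11+13+26+11 = 97  ← best
The minimum is 97.
One optimal route: W → Z → N → F → A → X → W (or its reverse).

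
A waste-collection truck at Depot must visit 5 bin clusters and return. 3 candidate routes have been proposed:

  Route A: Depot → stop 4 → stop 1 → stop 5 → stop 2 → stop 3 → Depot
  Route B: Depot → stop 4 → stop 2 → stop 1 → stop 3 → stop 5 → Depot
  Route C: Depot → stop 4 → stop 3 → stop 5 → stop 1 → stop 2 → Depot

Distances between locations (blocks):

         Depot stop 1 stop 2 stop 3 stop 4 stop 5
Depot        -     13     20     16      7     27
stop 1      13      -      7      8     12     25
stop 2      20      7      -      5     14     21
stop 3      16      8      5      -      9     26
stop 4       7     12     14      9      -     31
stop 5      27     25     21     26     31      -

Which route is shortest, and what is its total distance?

86 blocks — Route A is the shortest.

Route A: 7 + 12 + 25 + 21 + 5 + 16 = 86
Route B: 7 + 14 + 7 + 8 + 26 + 27 = 89
Route C: 7 + 9 + 26 + 25 + 7 + 20 = 94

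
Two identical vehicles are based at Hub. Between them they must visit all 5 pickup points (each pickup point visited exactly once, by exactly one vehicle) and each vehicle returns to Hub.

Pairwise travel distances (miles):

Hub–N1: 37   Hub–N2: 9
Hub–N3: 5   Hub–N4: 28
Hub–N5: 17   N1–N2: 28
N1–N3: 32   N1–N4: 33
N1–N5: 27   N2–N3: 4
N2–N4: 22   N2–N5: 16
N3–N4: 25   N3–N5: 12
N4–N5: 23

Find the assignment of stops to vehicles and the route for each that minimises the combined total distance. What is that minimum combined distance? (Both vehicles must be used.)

Try each way of splitting the stops between the two vehicles (each non-empty) and, for each split, find the best tour for each vehicle:
  {N1} + {N2, N3, N4, N5}: 74 + 71 = 145
  {N2} + {N1, N3, N4, N5}: 18 + 105 = 123
  {N1, N2} + {N3, N4, N5}: 74 + 68 = 142
  {N3} + {N1, N2, N4, N5}: 10 + 108 = 118
  {N1, N3} + {N2, N4, N5}: 74 + 71 = 145
  {N2, N3} + {N1, N4, N5}: 18 + 105 = 123
  … (15 splits in total)
Best: vehicle 1 Hub → N3 → Hub = 10; vehicle 2 Hub → N2 → N4 → N1 → N5 → Hub = 108; combined 118.

Minimum combined distance: 118 miles.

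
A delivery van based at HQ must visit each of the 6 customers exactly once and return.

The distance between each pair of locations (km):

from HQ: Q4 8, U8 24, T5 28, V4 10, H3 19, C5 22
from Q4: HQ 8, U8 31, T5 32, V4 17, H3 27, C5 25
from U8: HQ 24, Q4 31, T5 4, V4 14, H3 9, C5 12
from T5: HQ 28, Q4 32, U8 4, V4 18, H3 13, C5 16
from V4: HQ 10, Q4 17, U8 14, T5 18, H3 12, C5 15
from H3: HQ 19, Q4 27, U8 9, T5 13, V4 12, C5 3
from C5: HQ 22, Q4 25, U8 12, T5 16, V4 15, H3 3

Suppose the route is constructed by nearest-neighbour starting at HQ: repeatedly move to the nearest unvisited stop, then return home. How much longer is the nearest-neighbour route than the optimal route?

Excess over optimum: 7 km.

HQ: Q4=8, V4=10, H3=19, C5=22, U8=24, T5=28 ⇒ Q4
Q4: V4=17, C5=25, H3=27, U8=31, T5=32 ⇒ V4
V4: H3=12, U8=14, C5=15, T5=18 ⇒ H3
H3: C5=3, U8=9, T5=13 ⇒ C5
C5: U8=12, T5=16 ⇒ U8
U8: T5=4 ⇒ T5
NN route HQ → Q4 → V4 → H3 → C5 → U8 → T5 → HQ costs 84.
Optimal: HQ → Q4 → C5 → H3 → U8 → T5 → V4 → HQ costs 77 (by enumerating all 360 distinct tours).
Excess = 84 − 77 = 7.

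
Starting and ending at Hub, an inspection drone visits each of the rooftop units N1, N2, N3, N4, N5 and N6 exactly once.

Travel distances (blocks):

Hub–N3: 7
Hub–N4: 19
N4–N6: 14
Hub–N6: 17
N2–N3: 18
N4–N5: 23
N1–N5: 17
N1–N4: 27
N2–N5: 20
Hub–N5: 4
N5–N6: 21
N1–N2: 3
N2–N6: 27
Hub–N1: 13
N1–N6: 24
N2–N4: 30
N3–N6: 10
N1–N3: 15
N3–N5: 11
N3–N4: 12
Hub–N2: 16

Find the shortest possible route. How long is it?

Shortest round trip = 84 blocks.

Hub-N1-N2-N3-N4-N5-N6-Hub: 13+3+18+12+23+21+17 = 107
Hub-N1-N2-N3-N4-N6-N5-Hub: 13+3+18+12+14+21+4 = 85
Hub-N1-N2-N3-N5-N4-N6-Hub: 13+3+18+11+23+14+17 = 99
Hub-N1-N2-N3-N5-N6-N4-Hub: 13+3+18+11+21+14+19 = 99
Hub-N1-N2-N3-N6-N4-N5-Hub: 13+3+18+10+14+23+4 = 85
Hub-N1-N2-N3-N6-N5-N4-Hub: 13+3+18+10+21+23+19 = 107
Hub-N1-N2-N4-N3-N5-N6-Hub: 13+3+30+12+11+21+17 = 107
Hub-N1-N2-N4-N3-N6-N5-Hub: 13+3+30+12+10+21+4 = 93
… (352 more)
Hub-N1-N2-N6-N4-N3-N5-Hub: 13+3+27+14+12+11+4 = 84  ← best
The minimum is 84.
One optimal route: Hub → N1 → N2 → N6 → N4 → N3 → N5 → Hub (or its reverse).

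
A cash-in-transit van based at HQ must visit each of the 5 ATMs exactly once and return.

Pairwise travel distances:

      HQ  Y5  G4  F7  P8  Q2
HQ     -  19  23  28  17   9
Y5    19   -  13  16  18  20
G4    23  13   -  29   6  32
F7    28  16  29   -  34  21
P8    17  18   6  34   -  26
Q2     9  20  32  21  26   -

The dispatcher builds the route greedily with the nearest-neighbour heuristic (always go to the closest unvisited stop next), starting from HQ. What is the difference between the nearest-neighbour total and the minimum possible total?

The nearest-neighbour route is 28 longer than optimal.

From HQ: Q2=9, P8=17, Y5=19, G4=23, F7=28 → choose Q2 (9).
From Q2: Y5=20, F7=21, P8=26, G4=32 → choose Y5 (20).
From Y5: G4=13, F7=16, P8=18 → choose G4 (13).
From G4: P8=6, F7=29 → choose P8 (6).
From P8: F7=34 → choose F7 (34).
NN route HQ → Q2 → Y5 → G4 → P8 → F7 → HQ costs 110.
Optimal: HQ → P8 → G4 → Y5 → F7 → Q2 → HQ costs 82 (by enumerating all 60 distinct tours).
Excess = 110 − 82 = 28.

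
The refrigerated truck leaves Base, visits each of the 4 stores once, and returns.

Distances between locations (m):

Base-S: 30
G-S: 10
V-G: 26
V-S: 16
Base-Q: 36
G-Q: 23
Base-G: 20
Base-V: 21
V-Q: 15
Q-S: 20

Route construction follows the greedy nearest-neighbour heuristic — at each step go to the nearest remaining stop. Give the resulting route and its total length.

Total distance 97 m via the nearest-neighbour route Base → G → S → V → Q → Base.

From Base: distances to unvisited — G=20, V=21, S=30, Q=36. Nearest is G (20).
From G: distances to unvisited — S=10, Q=23, V=26. Nearest is S (10).
From S: distances to unvisited — V=16, Q=20. Nearest is V (16).
From V: distances to unvisited — Q=15. Nearest is Q (15).
Return Q→Base: 36.
Total = 20 + 10 + 16 + 15 + 36 = 97.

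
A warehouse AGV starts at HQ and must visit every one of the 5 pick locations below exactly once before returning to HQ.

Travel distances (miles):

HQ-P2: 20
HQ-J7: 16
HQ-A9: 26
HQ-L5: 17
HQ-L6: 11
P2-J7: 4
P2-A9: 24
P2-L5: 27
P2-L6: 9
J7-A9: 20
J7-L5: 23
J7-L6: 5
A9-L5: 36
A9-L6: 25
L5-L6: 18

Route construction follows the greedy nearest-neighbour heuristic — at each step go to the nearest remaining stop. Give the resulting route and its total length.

Total distance 97 miles via the nearest-neighbour route HQ → L6 → J7 → P2 → A9 → L5 → HQ.

At HQ the remaining stops are L6 11, J7 16, L5 17, P2 20, A9 26; go to L6.
At L6 the remaining stops are J7 5, P2 9, L5 18, A9 25; go to J7.
At J7 the remaining stops are P2 4, A9 20, L5 23; go to P2.
At P2 the remaining stops are A9 24, L5 27; go to A9.
At A9 the remaining stops are L5 36; go to L5.
Return L5→HQ: 17.
Total = 11 + 5 + 4 + 24 + 36 + 17 = 97.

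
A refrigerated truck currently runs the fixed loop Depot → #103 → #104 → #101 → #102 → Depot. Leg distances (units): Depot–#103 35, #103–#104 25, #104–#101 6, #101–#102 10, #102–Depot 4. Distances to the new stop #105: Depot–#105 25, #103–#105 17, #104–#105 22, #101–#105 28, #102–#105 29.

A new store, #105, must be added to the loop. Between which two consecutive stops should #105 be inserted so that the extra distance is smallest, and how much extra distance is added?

Insertion cost between consecutive stops i–j is d(i,#105) + d(#105,j) − d(i,j):
  between Depot and #103: 25 + 17 − 35 = 7
  between #103 and #104: 17 + 22 − 25 = 14
  between #104 and #101: 22 + 28 − 6 = 44
  between #101 and #102: 28 + 29 − 10 = 47
  between #102 and Depot: 29 + 25 − 4 = 50
Cheapest insertion is between Depot and #103, adding 7.
New total = 80 + 7 = 87.

+7 — insert #105 between Depot and #103.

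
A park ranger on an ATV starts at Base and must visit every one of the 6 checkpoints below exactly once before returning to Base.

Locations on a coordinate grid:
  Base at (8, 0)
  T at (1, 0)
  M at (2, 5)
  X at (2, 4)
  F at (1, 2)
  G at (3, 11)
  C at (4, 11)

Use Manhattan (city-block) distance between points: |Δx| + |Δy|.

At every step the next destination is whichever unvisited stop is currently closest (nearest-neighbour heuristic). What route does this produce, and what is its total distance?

36 along Base → T → F → X → M → G → C → Base.

Base → [T:7 / F:9 / X:10 / M:11 / C:15 / G:16] → T (7)
T → [F:2 / X:5 / M:6 / G:13 / C:14] → F (2)
F → [X:3 / M:4 / G:11 / C:12] → X (3)
X → [M:1 / G:8 / C:9] → M (1)
M → [G:7 / C:8] → G (7)
G → [C:1] → C (1)
Return C→Base: 15.
Total = 7 + 2 + 3 + 1 + 7 + 1 + 15 = 36.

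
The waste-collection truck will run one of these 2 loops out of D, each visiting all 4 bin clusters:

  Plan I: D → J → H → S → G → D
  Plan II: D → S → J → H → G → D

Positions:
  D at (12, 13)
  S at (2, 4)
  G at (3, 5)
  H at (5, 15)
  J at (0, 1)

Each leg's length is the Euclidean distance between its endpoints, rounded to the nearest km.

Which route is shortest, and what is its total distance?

Plan I: 17 + 15 + 11 + 1 + 12 = 56
Plan II: 13 + 4 + 15 + 10 + 12 = 54

Shortest is Plan II, total 54 km.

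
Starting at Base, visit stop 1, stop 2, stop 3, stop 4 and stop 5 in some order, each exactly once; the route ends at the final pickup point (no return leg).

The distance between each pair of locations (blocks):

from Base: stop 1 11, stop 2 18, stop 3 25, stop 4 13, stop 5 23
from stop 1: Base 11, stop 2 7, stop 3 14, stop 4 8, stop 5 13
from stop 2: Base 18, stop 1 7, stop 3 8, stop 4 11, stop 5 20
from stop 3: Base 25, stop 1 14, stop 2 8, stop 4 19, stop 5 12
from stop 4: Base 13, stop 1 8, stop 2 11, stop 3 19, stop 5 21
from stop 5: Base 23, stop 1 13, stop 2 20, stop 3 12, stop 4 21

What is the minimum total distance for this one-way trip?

Shortest open route: 48 blocks.

There are 5! = 120 possible orderings.
Base - stop 1 - stop 2 - stop 3 - stop 4 - stop 5: 11+7+8+19+21 = 66
Base - stop 1 - stop 2 - stop 3 - stop 5 - stop 4: 11+7+8+12+21 = 59
Base - stop 1 - stop 2 - stop 4 - stop 3 - stop 5: 11+7+11+19+12 = 60
Base - stop 1 - stop 2 - stop 4 - stop 5 - stop 3: 11+7+11+21+12 = 62
Base - stop 1 - stop 2 - stop 5 - stop 3 - stop 4: 11+7+20+12+19 = 69
Base - stop 1 - stop 2 - stop 5 - stop 4 - stop 3: 11+7+20+21+19 = 78
Base - stop 1 - stop 3 - stop 2 - stop 4 - stop 5: 11+14+8+11+21 = 65
Base - stop 1 - stop 3 - stop 2 - stop 5 - stop 4: 11+14+8+20+21 = 74
Base - stop 1 - stop 3 - stop 4 - stop 2 - stop 5: 11+14+19+11+20 = 75
Base - stop 1 - stop 3 - stop 4 - stop 5 - stop 2: 11+14+19+21+20 = 85
Base - stop 1 - stop 3 - stop 5 - stop 2 - stop 4: 11+14+12+20+11 = 68
Base - stop 1 - stop 3 - stop 5 - stop 4 - stop 2: 11+14+12+21+11 = 69
Base - stop 1 - stop 4 - stop 2 - stop 3 - stop 5: 11+8+11+8+12 = 50
Base - stop 1 - stop 4 - stop 2 - stop 5 - stop 3: 11+8+11+20+12 = 62
… (106 more)
Base - stop 4 - stop 1 - stop 2 - stop 3 - stop 5: 13+8+7+8+12 = 48  ← best
The minimum is 48.
One shortest path: Base → stop 4 → stop 1 → stop 2 → stop 3 → stop 5.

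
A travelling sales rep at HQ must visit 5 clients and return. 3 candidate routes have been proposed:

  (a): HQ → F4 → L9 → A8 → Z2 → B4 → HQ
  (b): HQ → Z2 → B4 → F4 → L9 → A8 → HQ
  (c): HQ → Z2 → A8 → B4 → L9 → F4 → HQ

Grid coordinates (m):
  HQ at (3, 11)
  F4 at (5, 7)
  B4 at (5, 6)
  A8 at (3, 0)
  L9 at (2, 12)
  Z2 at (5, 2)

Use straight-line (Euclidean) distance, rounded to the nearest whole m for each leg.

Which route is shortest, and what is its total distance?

34 m — (a) is the shortest.

(a): 4 + 6 + 12 + 3 + 4 + 5 = 34
(b): 9 + 4 + 1 + 6 + 12 + 11 = 43
(c): 9 + 3 + 6 + 7 + 6 + 4 = 35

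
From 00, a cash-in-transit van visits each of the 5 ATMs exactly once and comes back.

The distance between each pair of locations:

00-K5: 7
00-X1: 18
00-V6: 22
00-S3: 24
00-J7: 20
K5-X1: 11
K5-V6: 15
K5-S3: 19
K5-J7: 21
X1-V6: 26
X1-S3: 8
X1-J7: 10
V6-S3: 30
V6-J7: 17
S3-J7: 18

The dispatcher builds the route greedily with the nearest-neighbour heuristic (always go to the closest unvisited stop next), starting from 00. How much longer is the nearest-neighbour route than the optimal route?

00: K5=7, X1=18, J7=20, V6=22, S3=24 ⇒ K5
K5: X1=11, V6=15, S3=19, J7=21 ⇒ X1
X1: S3=8, J7=10, V6=26 ⇒ S3
S3: J7=18, V6=30 ⇒ J7
J7: V6=17 ⇒ V6
NN route 00 → K5 → X1 → S3 → J7 → V6 → 00 costs 83.
Optimal: 00 → K5 → V6 → J7 → X1 → S3 → 00 costs 81 (by enumerating all 60 distinct tours).
Excess = 83 − 81 = 2.

2 longer than the optimal tour.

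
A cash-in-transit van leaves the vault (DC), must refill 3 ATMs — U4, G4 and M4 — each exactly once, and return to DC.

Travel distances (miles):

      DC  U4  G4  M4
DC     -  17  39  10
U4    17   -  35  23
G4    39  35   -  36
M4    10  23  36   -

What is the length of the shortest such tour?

DC-U4-G4-M4-DC: 17+35+36+10 = 98
DC-U4-M4-G4-DC: 17+23+36+39 = 115
DC-G4-U4-M4-DC: 39+35+23+10 = 107
The minimum is 98.
One optimal route: DC → U4 → G4 → M4 → DC (or its reverse).

Shortest round trip = 98 miles.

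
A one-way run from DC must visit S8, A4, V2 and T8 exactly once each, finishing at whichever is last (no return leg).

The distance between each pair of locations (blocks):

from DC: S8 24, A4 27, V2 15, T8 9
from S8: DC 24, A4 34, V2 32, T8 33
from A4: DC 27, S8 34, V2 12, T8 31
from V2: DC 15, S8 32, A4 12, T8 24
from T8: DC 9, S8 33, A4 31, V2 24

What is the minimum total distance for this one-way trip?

There are 4! = 24 possible orderings.
DC→S8→A4→V2→T8: 24+34+12+24 = 94
DC→S8→A4→T8→V2: 24+34+31+24 = 113
DC→S8→V2→A4→T8: 24+32+12+31 = 99
DC→S8→V2→T8→A4: 24+32+24+31 = 111
DC→S8→T8→A4→V2: 24+33+31+12 = 100
DC→S8→T8→V2→A4: 24+33+24+12 = 93
DC→A4→S8→V2→T8: 27+34+32+24 = 117
DC→A4→S8→T8→V2: 27+34+33+24 = 118
DC→A4→V2→S8→T8: 27+12+32+33 = 104
DC→A4→V2→T8→S8: 27+12+24+33 = 96
DC→A4→T8→S8→V2: 27+31+33+32 = 123
DC→A4→T8→V2→S8: 27+31+24+32 = 114
DC→V2→S8→A4→T8: 15+32+34+31 = 112
DC→V2→S8→T8→A4: 15+32+33+31 = 111
… (10 more)
DC→T8→V2→A4→S8: 9+24+12+34 = 79  ← best
The minimum is 79.
One shortest path: DC → T8 → V2 → A4 → S8.

Minimum one-way distance = 79 blocks.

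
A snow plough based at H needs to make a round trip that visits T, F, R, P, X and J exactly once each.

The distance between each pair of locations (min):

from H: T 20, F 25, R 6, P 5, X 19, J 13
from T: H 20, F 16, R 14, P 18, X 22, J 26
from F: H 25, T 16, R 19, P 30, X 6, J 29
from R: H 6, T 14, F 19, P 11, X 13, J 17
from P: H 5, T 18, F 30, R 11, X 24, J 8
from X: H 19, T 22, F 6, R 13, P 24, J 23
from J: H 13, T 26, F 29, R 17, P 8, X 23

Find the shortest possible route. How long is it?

Shortest round trip = 78 min.

With 6 stops there are 6!/2 = 360 distinct round trips (a route and its reverse cost the same).
H → T → F → R → P → X → J → H: 20+16+19+11+24+23+13 = 126
H → T → F → R → P → J → X → H: 20+16+19+11+8+23+19 = 116
H → T → F → R → X → P → J → H: 20+16+19+13+24+8+13 = 113
H → T → F → R → X → J → P → H: 20+16+19+13+23+8+5 = 104
H → T → F → R → J → P → X → H: 20+16+19+17+8+24+19 = 123
H → T → F → R → J → X → P → H: 20+16+19+17+23+24+5 = 124
H → T → F → P → R → X → J → H: 20+16+30+11+13+23+13 = 126
H → T → F → P → R → J → X → H: 20+16+30+11+17+23+19 = 136
… (352 more)
H → R → T → F → X → J → P → H: 6+14+16+6+23+8+5 = 78  ← best
The minimum is 78.
One optimal route: H → R → T → F → X → J → P → H (or its reverse).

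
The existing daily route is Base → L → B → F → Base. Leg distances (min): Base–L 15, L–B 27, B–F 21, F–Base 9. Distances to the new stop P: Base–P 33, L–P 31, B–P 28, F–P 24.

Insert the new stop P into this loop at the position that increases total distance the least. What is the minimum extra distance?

Insertion cost between consecutive stops i–j is d(i,P) + d(P,j) − d(i,j):
  between Base and L: 33 + 31 − 15 = 49
  between L and B: 31 + 28 − 27 = 32
  between B and F: 28 + 24 − 21 = 31
  between F and Base: 24 + 33 − 9 = 48
Cheapest insertion is between B and F, adding 31.
New total = 72 + 31 = 103.

Minimum extra distance: 31 min, inserting P between B and F.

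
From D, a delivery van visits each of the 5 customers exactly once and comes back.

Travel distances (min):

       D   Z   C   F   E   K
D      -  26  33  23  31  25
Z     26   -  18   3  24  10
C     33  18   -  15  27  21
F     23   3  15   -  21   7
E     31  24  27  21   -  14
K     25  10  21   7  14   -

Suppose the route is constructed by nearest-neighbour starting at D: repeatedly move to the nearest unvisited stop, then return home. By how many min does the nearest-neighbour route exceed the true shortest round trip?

D: F=23, K=25, Z=26, E=31, C=33 ⇒ F
F: Z=3, K=7, C=15, E=21 ⇒ Z
Z: K=10, C=18, E=24 ⇒ K
K: E=14, C=21 ⇒ E
E: C=27 ⇒ C
NN route D → F → Z → K → E → C → D costs 110.
Optimal: D → C → Z → F → K → E → D costs 106 (by enumerating all 60 distinct tours).
Excess = 110 − 106 = 4.

The nearest-neighbour route is 4 min longer than optimal.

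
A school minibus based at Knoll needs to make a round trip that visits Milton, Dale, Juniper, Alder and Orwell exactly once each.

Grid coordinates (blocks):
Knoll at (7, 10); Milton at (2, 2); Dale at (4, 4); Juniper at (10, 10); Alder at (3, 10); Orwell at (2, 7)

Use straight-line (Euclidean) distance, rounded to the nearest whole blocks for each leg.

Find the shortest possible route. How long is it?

With 5 stops there are 5!/2 = 60 distinct round trips (a route and its reverse cost the same).
Knoll → Milton → Dale → Juniper → Alder → Orwell → Knoll: 9+3+8+7+3+6 = 36
Knoll → Milton → Dale → Juniper → Orwell → Alder → Knoll: 9+3+8+9+3+4 = 36
Knoll → Milton → Dale → Alder → Juniper → Orwell → Knoll: 9+3+6+7+9+6 = 40
Knoll → Milton → Dale → Alder → Orwell → Juniper → Knoll: 9+3+6+3+9+3 = 33
Knoll → Milton → Dale → Orwell → Juniper → Alder → Knoll: 9+3+4+9+7+4 = 36
Knoll → Milton → Dale → Orwell → Alder → Juniper → Knoll: 9+3+4+3+7+3 = 29
Knoll → Milton → Juniper → Dale → Alder → Orwell → Knoll: 9+11+8+6+3+6 = 43
Knoll → Milton → Juniper → Dale → Orwell → Alder → Knoll: 9+11+8+4+3+4 = 39
Knoll → Milton → Juniper → Alder → Dale → Orwell → Knoll: 9+11+7+6+4+6 = 43
Knoll → Milton → Juniper → Alder → Orwell → Dale → Knoll: 9+11+7+3+4+7 = 41
Knoll → Milton → Juniper → Orwell → Dale → Alder → Knoll: 9+11+9+4+6+4 = 43
Knoll → Milton → Juniper → Orwell → Alder → Dale → Knoll: 9+11+9+3+6+7 = 45
Knoll → Milton → Alder → Dale → Juniper → Orwell → Knoll: 9+8+6+8+9+6 = 46
Knoll → Milton → Alder → Dale → Orwell → Juniper → Knoll: 9+8+6+4+9+3 = 39
… (46 more)
Knoll → Juniper → Dale → Milton → Orwell → Alder → Knoll: 3+8+3+5+3+4 = 26  ← best
The minimum is 26.
One optimal route: Knoll → Juniper → Dale → Milton → Orwell → Alder → Knoll (or its reverse).

Minimum total distance: 26 blocks.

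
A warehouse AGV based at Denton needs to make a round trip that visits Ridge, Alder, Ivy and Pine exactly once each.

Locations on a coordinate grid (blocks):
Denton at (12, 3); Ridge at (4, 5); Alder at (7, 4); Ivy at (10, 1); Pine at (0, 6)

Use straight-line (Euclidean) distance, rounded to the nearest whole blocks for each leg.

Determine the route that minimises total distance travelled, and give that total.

There are 12 distinct closed tours to check (reversals are equivalent).
Denton → Ridge → Alder → Ivy → Pine → Denton: 8+3+4+11+12 = 38
Denton → Ridge → Alder → Pine → Ivy → Denton: 8+3+7+11+3 = 32
Denton → Ridge → Ivy → Alder → Pine → Denton: 8+7+4+7+12 = 38
Denton → Ridge → Ivy → Pine → Alder → Denton: 8+7+11+7+5 = 38
Denton → Ridge → Pine → Alder → Ivy → Denton: 8+4+7+4+3 = 26
Denton → Ridge → Pine → Ivy → Alder → Denton: 8+4+11+4+5 = 32
Denton → Alder → Ridge → Ivy → Pine → Denton: 5+3+7+11+12 = 38
Denton → Alder → Ridge → Pine → Ivy → Denton: 5+3+4+11+3 = 26
Denton → Alder → Ivy → Ridge → Pine → Denton: 5+4+7+4+12 = 32
Denton → Alder → Pine → Ridge → Ivy → Denton: 5+7+4+7+3 = 26
Denton → Ivy → Ridge → Alder → Pine → Denton: 3+7+3+7+12 = 32
Denton → Ivy → Alder → Ridge → Pine → Denton: 3+4+3+4+12 = 26
The minimum is 26.
One optimal route: Denton → Ridge → Pine → Alder → Ivy → Denton (or its reverse).

26 blocks — the shortest possible round trip.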